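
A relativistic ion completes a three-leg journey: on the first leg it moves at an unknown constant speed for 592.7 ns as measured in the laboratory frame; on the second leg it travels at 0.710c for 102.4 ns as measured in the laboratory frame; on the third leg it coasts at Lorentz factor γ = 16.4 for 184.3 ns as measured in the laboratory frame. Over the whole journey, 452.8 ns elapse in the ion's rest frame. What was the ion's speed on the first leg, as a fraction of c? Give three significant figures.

Leg 1: speed unknown; τ_1 = 592.7/γ_1.
Leg 2: γ = 1/√(1 − 0.710²) = 1/√0.4959 = 1.420; τ_2 = 102.4/1.420 = 72.11 ns.
Leg 3: γ = 16.4; τ_3 = 184.3/16.40 = 11.24 ns.
Total proper time: τ_1 + 72.11 + 11.24 = 452.8, so τ_1 = 452.8 − 83.35 = 369.5 ns.
γ_1 = 592.7/369.5 = 1.604; β = √(1 − 1/γ²) = √0.6115.

β = 0.782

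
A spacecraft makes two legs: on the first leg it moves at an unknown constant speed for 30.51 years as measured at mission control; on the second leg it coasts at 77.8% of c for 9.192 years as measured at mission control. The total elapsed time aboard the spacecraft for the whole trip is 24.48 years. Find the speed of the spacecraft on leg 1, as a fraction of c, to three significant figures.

Leg 1: speed unknown; τ_1 = 30.51/γ_1.
Leg 2: β = 0.778; γ = 1/√(1 − 0.778²) = 1/√0.3947 = 1.592; τ_2 = 9.192/1.592 = 5.775 years.
Total proper time: τ_1 + 5.775 = 24.48, so τ_1 = 24.48 − 5.775 = 18.70 years.
γ_1 = 30.51/18.70 = 1.631; β = √(1 − 1/γ²) = √0.6241.

β = 0.790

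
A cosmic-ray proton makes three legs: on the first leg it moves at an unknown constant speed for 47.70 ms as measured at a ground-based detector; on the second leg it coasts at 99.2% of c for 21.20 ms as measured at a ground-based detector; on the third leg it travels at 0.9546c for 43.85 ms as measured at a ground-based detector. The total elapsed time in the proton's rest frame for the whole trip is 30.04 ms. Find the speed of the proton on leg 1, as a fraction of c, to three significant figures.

Leg 1: speed unknown; τ_1 = 47.70/γ_1.
Leg 2: β = 0.992; γ = 1/√(1 − 0.992²) = 1/√0.01594 = 7.922; τ_2 = 21.20/7.922 = 2.676 ms.
Leg 3: γ = 1/√(1 − 0.9546²) = 1/√0.08874 = 3.357; τ_3 = 43.85/3.357 = 13.06 ms.
Total proper time: τ_1 + 2.676 + 13.06 = 30.04, so τ_1 = 30.04 − 15.74 = 14.30 ms.
γ_1 = 47.70/14.30 = 3.335; β = √(1 − 1/γ²) = √0.9101.

β = 0.954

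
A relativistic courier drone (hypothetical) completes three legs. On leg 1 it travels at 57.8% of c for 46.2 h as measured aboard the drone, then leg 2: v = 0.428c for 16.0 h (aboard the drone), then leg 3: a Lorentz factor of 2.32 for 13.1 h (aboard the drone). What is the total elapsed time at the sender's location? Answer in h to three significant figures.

Δt = 105 h

Leg 1: β = 0.578; γ = 1/√(1 − 0.578²) = 1/√0.6659 = 1.225; Δt_1 = 1.225 × 46.2 = 56.62 h.
Leg 2: γ = 1/√(1 − 0.428²) = 1/√0.8168 = 1.106; Δt_2 = 1.106 × 16.0 = 17.70 h.
Leg 3: γ = 2.32; Δt_3 = 2.320 × 13.1 = 30.39 h.
Total: 56.62 + 17.70 + 30.39 h.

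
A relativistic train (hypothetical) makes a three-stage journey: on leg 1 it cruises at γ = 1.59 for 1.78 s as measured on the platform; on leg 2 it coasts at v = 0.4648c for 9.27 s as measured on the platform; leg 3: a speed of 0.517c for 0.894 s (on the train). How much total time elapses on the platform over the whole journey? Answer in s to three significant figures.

Leg 1: 1.78 s is already measured on the platform.
Leg 2: 9.27 s is already measured on the platform.
Leg 3: γ = 1/√(1 − 0.517²) = 1/√0.7327 = 1.168; Δt_3 = 1.168 × 0.894 = 1.044 s.
Total: 1.780 + 9.270 + 1.044 s.

Δt = 12.1 s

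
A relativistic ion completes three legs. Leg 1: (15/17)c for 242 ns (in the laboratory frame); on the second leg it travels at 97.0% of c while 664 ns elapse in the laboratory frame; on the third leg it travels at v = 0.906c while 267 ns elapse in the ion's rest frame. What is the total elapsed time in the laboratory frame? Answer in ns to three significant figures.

Δt = 1540 ns

Leg 1: 242 ns is already measured in the laboratory frame.
Leg 2: 664 ns is already measured in the laboratory frame.
Leg 3: γ = 1/√(1 − 0.906²) = 1/√0.1792 = 2.363; Δt_3 = 2.363 × 267 = 630.8 ns.
Total: 242.0 + 664.0 + 630.8 ns.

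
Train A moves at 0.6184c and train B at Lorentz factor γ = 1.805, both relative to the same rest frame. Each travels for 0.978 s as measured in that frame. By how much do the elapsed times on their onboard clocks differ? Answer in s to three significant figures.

|τ_A − τ_B| = 0.227 s

A: γ = 1/√(1 − 0.6184²) = 1/√0.6176 = 1.272; τ_A = 0.978/1.272 = 0.7686 s.
B: γ = 1.805; τ_B = 0.978/1.805 = 0.5418 s.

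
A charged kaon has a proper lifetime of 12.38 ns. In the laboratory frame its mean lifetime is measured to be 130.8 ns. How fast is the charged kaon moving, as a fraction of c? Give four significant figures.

v = 0.9955c

γ = Δt/τ₀ = 130.8/12.38 = 10.57
β = √(1 − 1/γ²) = √(1 − 0.008958) = √0.9910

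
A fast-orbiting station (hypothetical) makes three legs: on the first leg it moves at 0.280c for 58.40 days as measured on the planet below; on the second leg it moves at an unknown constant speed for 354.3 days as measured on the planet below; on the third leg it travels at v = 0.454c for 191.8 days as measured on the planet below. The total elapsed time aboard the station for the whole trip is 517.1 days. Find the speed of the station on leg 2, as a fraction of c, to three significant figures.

β = 0.574

Leg 1: γ = 1/√(1 − 0.280²) = 25/24 ≈ 1.042; τ_1 = 58.40/1.042 = 56.06 days.
Leg 2: speed unknown; τ_2 = 354.3/γ_2.
Leg 3: γ = 1/√(1 − 0.454²) = 1/√0.7939 = 1.122; τ_3 = 191.8/1.122 = 170.9 days.
Total proper time: 56.06 + τ_2 + 170.9 = 517.1, so τ_2 = 517.1 − 227.0 = 290.1 days.
γ_2 = 354.3/290.1 = 1.221; β = √(1 − 1/γ²) = √0.3294.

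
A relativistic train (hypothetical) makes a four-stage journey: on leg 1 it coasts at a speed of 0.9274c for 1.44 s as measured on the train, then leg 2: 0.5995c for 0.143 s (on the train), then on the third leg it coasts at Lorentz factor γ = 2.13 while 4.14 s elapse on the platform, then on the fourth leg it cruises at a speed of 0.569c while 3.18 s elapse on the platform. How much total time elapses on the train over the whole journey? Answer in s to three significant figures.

τ = 6.14 s

Leg 1: 1.44 s is already measured on the train.
Leg 2: 0.143 s is already measured on the train.
Leg 3: γ = 2.13; τ_3 = 4.14/2.130 = 1.944 s.
Leg 4: γ = 1/√(1 − 0.569²) = 1/√0.6762 = 1.216; τ_4 = 3.18/1.216 = 2.615 s.
Total: 1.440 + 0.1430 + 1.944 + 2.615 s.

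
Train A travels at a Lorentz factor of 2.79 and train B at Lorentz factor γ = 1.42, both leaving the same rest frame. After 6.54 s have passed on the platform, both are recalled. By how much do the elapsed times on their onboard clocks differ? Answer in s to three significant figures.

A: γ = 2.79; τ_A = 6.54/2.790 = 2.344 s.
B: γ = 1.42; τ_B = 6.54/1.420 = 4.606 s.

|τ_A − τ_B| = 2.26 s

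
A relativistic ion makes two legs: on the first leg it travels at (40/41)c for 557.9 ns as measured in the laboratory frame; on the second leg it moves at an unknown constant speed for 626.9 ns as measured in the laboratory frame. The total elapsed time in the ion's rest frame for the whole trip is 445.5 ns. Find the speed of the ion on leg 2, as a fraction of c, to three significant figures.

β = 0.857

Leg 1: γ = 1/√(1 − (40/41)²) = 41/9 ≈ 4.556; τ_1 = 557.9/4.556 = 122.5 ns.
Leg 2: speed unknown; τ_2 = 626.9/γ_2.
Total proper time: 122.5 + τ_2 = 445.5, so τ_2 = 445.5 − 122.5 = 323.0 ns.
γ_2 = 626.9/323.0 = 1.941; β = √(1 − 1/γ²) = √0.7345.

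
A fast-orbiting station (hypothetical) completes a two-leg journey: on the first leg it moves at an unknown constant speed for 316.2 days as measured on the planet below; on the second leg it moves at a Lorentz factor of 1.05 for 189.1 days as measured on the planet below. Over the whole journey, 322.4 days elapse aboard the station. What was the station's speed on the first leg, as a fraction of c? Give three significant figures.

Leg 1: speed unknown; τ_1 = 316.2/γ_1.
Leg 2: γ = 1.05; τ_2 = 189.1/1.050 = 180.1 days.
Total proper time: τ_1 + 180.1 = 322.4, so τ_1 = 322.4 − 180.1 = 142.3 days.
γ_1 = 316.2/142.3 = 2.222; β = √(1 − 1/γ²) = √0.7975.

β = 0.893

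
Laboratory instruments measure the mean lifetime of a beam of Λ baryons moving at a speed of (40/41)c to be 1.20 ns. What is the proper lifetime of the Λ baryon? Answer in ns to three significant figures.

τ₀ = 0.263 ns

γ = 1/√(1 − (40/41)²) = 41/9 ≈ 4.556
The lab-frame lifetime is the dilated interval; the proper lifetime is τ₀ = Δt/γ = 1.20/4.556 ns.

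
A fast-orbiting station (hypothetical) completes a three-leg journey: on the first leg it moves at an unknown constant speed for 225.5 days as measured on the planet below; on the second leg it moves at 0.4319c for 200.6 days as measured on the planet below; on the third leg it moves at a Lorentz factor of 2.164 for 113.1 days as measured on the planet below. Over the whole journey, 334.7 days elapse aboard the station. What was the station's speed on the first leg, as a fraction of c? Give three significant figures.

β = 0.893

Leg 1: speed unknown; τ_1 = 225.5/γ_1.
Leg 2: γ = 1/√(1 − 0.4319²) = 1/√0.8135 = 1.109; τ_2 = 200.6/1.109 = 180.9 days.
Leg 3: γ = 2.164; τ_3 = 113.1/2.164 = 52.26 days.
Total proper time: τ_1 + 180.9 + 52.26 = 334.7, so τ_1 = 334.7 − 233.2 = 101.5 days.
γ_1 = 225.5/101.5 = 2.221; β = √(1 − 1/γ²) = √0.7974.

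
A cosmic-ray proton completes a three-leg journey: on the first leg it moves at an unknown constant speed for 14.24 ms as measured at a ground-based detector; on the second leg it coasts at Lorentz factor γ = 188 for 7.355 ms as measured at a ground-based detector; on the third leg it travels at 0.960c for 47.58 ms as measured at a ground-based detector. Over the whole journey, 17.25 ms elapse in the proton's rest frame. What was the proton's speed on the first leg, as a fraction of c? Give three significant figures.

Leg 1: speed unknown; τ_1 = 14.24/γ_1.
Leg 2: γ = 188; τ_2 = 7.355/188.0 = 0.03912 ms.
Leg 3: γ = 1/√(1 − 0.960²) = 25/7 ≈ 3.571; τ_3 = 47.58/3.571 = 13.32 ms.
Total proper time: τ_1 + 0.03912 + 13.32 = 17.25, so τ_1 = 17.25 − 13.36 = 3.888 ms.
γ_1 = 14.24/3.888 = 3.662; β = √(1 − 1/γ²) = √0.9254.

β = 0.962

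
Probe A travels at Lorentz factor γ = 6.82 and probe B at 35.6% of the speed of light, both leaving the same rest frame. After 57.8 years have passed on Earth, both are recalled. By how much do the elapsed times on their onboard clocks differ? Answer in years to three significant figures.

|τ_A − τ_B| = 45.5 years

A: γ = 6.82; τ_A = 57.8/6.820 = 8.475 years.
B: β = 0.356; γ = 1/√(1 − 0.356²) = 1/√0.8733 = 1.070; τ_B = 57.8/1.070 = 54.01 years.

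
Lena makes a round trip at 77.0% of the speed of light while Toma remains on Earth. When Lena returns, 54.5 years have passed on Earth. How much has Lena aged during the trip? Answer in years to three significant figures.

τ = 34.8 years

β = 0.770; γ = 1/√(1 − 0.770²) = 1/√0.4071 = 1.567
Lena's clock measures proper time along the trip: τ = Δt/γ = 54.5/1.567 years.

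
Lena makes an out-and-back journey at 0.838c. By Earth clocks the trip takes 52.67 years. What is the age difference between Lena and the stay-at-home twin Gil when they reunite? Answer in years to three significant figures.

Δt − τ = 23.9 years

γ = 1/√(1 − 0.838²) = 1/√0.2978 = 1.833
Lena's elapsed proper time: τ = 52.67/1.833 = 28.74 years.
Age gap = Δt − τ = 52.67 − 28.74 years.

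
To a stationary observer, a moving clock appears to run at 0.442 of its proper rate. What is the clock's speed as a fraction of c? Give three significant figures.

Rate ratio = 1/γ, so γ = 1/0.442 = 2.262.
β = √(1 − 1/γ²) = √(1 − 0.442²) = √0.8046

β = 0.897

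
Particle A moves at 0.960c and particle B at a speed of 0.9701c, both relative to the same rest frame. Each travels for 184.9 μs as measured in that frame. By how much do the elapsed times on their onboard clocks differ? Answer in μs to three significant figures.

A: γ = 1/√(1 − 0.960²) = 25/7 ≈ 3.571; τ_A = 184.9/3.571 = 51.77 μs.
B: γ = 1/√(1 − 0.9701²) = 1/√0.05891 = 4.120; τ_B = 184.9/4.120 = 44.88 μs.

|τ_A − τ_B| = 6.90 μs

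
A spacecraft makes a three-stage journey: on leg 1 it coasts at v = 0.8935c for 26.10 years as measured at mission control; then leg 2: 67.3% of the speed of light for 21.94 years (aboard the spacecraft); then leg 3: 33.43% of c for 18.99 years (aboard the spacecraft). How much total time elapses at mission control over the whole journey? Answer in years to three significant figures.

Δt = 75.9 years

Leg 1: 26.10 years is already measured at mission control.
Leg 2: β = 0.673; γ = 1/√(1 − 0.673²) = 1/√0.5471 = 1.352; Δt_2 = 1.352 × 21.94 = 29.66 years.
Leg 3: β = 0.3343; γ = 1/√(1 − 0.3343²) = 1/√0.8882 = 1.061; Δt_3 = 1.061 × 18.99 = 20.15 years.
Total: 26.10 + 29.66 + 20.15 years.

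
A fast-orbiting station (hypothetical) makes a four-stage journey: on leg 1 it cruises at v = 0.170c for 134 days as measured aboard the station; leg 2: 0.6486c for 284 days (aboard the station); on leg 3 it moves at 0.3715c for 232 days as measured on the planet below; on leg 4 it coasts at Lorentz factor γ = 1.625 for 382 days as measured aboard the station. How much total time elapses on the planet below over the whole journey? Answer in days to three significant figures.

Leg 1: γ = 1/√(1 − 0.170²) = 1/√0.9711 = 1.015; Δt_1 = 1.015 × 134 = 136.0 days.
Leg 2: γ = 1/√(1 − 0.6486²) = 1/√0.5793 = 1.314; Δt_2 = 1.314 × 284 = 373.1 days.
Leg 3: 232 days is already measured on the planet below.
Leg 4: γ = 1.625; Δt_4 = 1.625 × 382 = 620.8 days.
Total: 136.0 + 373.1 + 232.0 + 620.8 days.

Δt = 1360 days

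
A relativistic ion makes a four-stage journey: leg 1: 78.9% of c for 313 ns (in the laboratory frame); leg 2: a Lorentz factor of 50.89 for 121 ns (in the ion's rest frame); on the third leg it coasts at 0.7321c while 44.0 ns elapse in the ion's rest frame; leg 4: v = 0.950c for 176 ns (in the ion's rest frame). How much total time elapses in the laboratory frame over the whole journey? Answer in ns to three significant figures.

Leg 1: 313 ns is already measured in the laboratory frame.
Leg 2: γ = 50.89; Δt_2 = 50.89 × 121 = 6158 ns.
Leg 3: γ = 1/√(1 − 0.7321²) = 1/√0.4640 = 1.468; Δt_3 = 1.468 × 44.0 = 64.59 ns.
Leg 4: γ = 1/√(1 − 0.950²) = 1/√0.09750 = 3.203; Δt_4 = 3.203 × 176 = 563.7 ns.
Total: 313.0 + 6158 + 64.59 + 563.7 ns.

Δt = 7100 ns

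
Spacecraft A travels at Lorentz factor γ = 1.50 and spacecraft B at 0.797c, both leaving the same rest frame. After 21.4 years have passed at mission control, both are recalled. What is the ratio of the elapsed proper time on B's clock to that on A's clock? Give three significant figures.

τ_B/τ_A = 0.906

A: γ = 1.50. B: γ = 1/√(1 − 0.797²) = 1/√0.3648 = 1.656.
τ_A/τ_B = γ_B/γ_A = 1.656/1.500 = 1.104, so τ_B/τ_A = 0.9060.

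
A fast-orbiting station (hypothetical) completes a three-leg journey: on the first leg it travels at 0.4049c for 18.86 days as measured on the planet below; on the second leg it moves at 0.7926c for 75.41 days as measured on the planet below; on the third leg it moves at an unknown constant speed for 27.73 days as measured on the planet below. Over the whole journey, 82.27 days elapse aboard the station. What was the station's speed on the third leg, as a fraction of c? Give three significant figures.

Leg 1: γ = 1/√(1 − 0.4049²) = 1/√0.8361 = 1.094; τ_1 = 18.86/1.094 = 17.24 days.
Leg 2: γ = 1/√(1 − 0.7926²) = 1/√0.3718 = 1.640; τ_2 = 75.41/1.640 = 45.98 days.
Leg 3: speed unknown; τ_3 = 27.73/γ_3.
Total proper time: 17.24 + 45.98 + τ_3 = 82.27, so τ_3 = 82.27 − 63.23 = 19.04 days.
γ_3 = 27.73/19.04 = 1.456; β = √(1 − 1/γ²) = √0.5283.

β = 0.727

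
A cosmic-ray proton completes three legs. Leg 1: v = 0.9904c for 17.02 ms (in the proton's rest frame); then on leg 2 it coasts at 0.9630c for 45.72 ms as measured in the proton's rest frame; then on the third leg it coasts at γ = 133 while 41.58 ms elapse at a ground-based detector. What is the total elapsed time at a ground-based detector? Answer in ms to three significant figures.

Δt = 334 ms

Leg 1: γ = 1/√(1 − 0.9904²) = 1/√0.01911 = 7.234; Δt_1 = 7.234 × 17.02 = 123.1 ms.
Leg 2: γ = 1/√(1 − 0.9630²) = 1/√0.07263 = 3.711; Δt_2 = 3.711 × 45.72 = 169.6 ms.
Leg 3: 41.58 ms is already measured at a ground-based detector.
Total: 123.1 + 169.6 + 41.58 ms.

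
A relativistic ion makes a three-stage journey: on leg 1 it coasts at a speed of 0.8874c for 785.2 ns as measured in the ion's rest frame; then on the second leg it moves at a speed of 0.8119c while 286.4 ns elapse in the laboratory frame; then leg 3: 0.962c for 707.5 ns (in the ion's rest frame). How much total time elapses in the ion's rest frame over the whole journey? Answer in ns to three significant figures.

τ = 1660 ns

Leg 1: 785.2 ns is already measured in the ion's rest frame.
Leg 2: γ = 1/√(1 − 0.8119²) = 1/√0.3408 = 1.713; τ_2 = 286.4/1.713 = 167.2 ns.
Leg 3: 707.5 ns is already measured in the ion's rest frame.
Total: 785.2 + 167.2 + 707.5 ns.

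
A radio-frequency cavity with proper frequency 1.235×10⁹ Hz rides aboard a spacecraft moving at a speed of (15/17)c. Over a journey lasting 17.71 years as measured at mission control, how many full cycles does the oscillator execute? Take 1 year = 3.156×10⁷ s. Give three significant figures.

N = 3.25×10¹⁷

γ = 1/√(1 − (15/17)²) = 17/8 = 2.125
The oscillator's own cycle count is N = f × τ where τ is the proper time aboard the spacecraft. τ = Δt/γ = 17.71/2.125 = 8.334 years = 2.630×10⁸ s.
N = 1.235×10⁹ × 2.630×10⁸ = 3.248×10¹⁷.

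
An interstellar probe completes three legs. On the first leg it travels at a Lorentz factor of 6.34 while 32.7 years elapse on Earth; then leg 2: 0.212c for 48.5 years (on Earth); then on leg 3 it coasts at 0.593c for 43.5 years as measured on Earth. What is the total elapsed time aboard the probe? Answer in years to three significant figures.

τ = 87.6 years

Leg 1: γ = 6.34; τ_1 = 32.7/6.340 = 5.158 years.
Leg 2: γ = 1/√(1 − 0.212²) = 1/√0.9551 = 1.023; τ_2 = 48.5/1.023 = 47.40 years.
Leg 3: γ = 1/√(1 − 0.593²) = 1/√0.6484 = 1.242; τ_3 = 43.5/1.242 = 35.03 years.
Total: 5.158 + 47.40 + 35.03 years.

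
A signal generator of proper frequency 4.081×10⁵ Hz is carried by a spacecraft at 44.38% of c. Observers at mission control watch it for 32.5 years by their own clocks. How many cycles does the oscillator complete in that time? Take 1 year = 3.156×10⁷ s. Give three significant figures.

N = 3.75×10¹⁴

β = 0.4438; γ = 1/√(1 − 0.4438²) = 1/√0.8030 = 1.116
During 32.5 years of lab time, the oscillator's proper time advances by τ = Δt/γ = 32.5/1.116 = 29.12 years = 9.192×10⁸ s.
N = f × τ = 4.081×10⁵ × 9.192×10⁸ = 3.751×10¹⁴.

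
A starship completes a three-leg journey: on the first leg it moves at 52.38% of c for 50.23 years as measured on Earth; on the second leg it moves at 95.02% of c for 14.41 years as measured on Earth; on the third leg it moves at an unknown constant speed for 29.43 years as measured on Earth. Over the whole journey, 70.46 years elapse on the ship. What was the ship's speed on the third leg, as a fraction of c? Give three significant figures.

β = 0.616

Leg 1: β = 0.5238; γ = 1/√(1 − 0.5238²) = 1/√0.7256 = 1.174; τ_1 = 50.23/1.174 = 42.79 years.
Leg 2: β = 0.9502; γ = 1/√(1 − 0.9502²) = 1/√0.09712 = 3.209; τ_2 = 14.41/3.209 = 4.491 years.
Leg 3: speed unknown; τ_3 = 29.43/γ_3.
Total proper time: 42.79 + 4.491 + τ_3 = 70.46, so τ_3 = 70.46 − 47.28 = 23.18 years.
γ_3 = 29.43/23.18 = 1.270; β = √(1 − 1/γ²) = √0.3796.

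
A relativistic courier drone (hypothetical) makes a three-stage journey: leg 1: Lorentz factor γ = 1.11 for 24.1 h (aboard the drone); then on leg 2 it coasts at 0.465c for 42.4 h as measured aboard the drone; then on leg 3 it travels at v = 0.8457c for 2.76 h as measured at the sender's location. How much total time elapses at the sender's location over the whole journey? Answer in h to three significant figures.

Leg 1: γ = 1.11; Δt_1 = 1.110 × 24.1 = 26.75 h.
Leg 2: γ = 1/√(1 − 0.465²) = 1/√0.7838 = 1.130; Δt_2 = 1.130 × 42.4 = 47.89 h.
Leg 3: 2.76 h is already measured at the sender's location.
Total: 26.75 + 47.89 + 2.760 h.

Δt = 77.4 h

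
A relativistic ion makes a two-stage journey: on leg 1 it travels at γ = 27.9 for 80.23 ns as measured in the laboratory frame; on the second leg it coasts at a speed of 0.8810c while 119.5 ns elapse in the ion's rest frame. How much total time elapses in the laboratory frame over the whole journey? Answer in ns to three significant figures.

Δt = 333 ns

Leg 1: 80.23 ns is already measured in the laboratory frame.
Leg 2: γ = 1/√(1 − 0.8810²) = 1/√0.2238 = 2.114; Δt_2 = 2.114 × 119.5 = 252.6 ns.
Total: 80.23 + 252.6 ns.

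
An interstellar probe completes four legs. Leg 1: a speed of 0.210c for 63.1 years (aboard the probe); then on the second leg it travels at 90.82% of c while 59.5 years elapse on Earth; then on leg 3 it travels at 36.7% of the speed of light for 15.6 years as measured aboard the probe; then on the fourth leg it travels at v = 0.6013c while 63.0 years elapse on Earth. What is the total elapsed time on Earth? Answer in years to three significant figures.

Leg 1: γ = 1/√(1 − 0.210²) = 1/√0.9559 = 1.023; Δt_1 = 1.023 × 63.1 = 64.54 years.
Leg 2: 59.5 years is already measured on Earth.
Leg 3: β = 0.367; γ = 1/√(1 − 0.367²) = 1/√0.8653 = 1.075; Δt_3 = 1.075 × 15.6 = 16.77 years.
Leg 4: 63.0 years is already measured on Earth.
Total: 64.54 + 59.50 + 16.77 + 63.00 years.

Δt = 204 years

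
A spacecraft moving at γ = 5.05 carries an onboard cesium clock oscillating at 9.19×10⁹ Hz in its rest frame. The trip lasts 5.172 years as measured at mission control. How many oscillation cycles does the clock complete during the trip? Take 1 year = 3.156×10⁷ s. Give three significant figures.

N = 2.97×10¹⁷

γ = 5.05
The oscillator's own cycle count is N = f × τ where τ is the proper time aboard the spacecraft. τ = Δt/γ = 5.172/5.050 = 1.024 years = 3.232×10⁷ s.
N = 9.19×10⁹ × 3.232×10⁷ = 2.970×10¹⁷.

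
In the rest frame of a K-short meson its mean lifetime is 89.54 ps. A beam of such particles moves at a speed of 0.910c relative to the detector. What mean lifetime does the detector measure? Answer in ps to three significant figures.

γ = 1/√(1 − 0.910²) = 1/√0.1719 = 2.412
The rest-frame lifetime is the proper time; the lab measures the dilated interval Δt = γτ₀ = 2.412 × 89.54 ps.

Δt = 216 ps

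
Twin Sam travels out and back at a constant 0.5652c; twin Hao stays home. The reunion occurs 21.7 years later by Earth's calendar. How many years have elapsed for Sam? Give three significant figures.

γ = 1/√(1 − 0.5652²) = 1/√0.6805 = 1.212
Sam's clock measures proper time along the trip: τ = Δt/γ = 21.7/1.212 years.

τ = 17.9 years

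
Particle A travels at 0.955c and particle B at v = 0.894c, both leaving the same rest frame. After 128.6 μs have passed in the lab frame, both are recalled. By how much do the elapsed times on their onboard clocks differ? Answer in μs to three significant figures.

|τ_A − τ_B| = 19.5 μs

A: γ = 1/√(1 − 0.955²) = 1/√0.08798 = 3.371; τ_A = 128.6/3.371 = 38.14 μs.
B: γ = 1/√(1 − 0.894²) = 1/√0.2008 = 2.232; τ_B = 128.6/2.232 = 57.62 μs.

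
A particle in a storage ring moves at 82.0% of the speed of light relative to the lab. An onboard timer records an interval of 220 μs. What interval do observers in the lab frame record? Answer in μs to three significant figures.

Δt = 384 μs

β = 0.820; γ = 1/√(1 − 0.820²) = 1/√0.3276 = 1.747
The interval measured in the particle's rest frame is the proper time (both events occur at the same place in that frame); the lab-frame interval is Δt = γτ = 1.747 × 220 μs.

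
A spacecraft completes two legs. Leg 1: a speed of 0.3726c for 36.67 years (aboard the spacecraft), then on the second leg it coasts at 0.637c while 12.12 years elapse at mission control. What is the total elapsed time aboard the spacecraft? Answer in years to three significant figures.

Leg 1: 36.67 years is already measured aboard the spacecraft.
Leg 2: γ = 1/√(1 − 0.637²) = 1/√0.5942 = 1.297; τ_2 = 12.12/1.297 = 9.343 years.
Total: 36.67 + 9.343 years.

τ = 46.0 years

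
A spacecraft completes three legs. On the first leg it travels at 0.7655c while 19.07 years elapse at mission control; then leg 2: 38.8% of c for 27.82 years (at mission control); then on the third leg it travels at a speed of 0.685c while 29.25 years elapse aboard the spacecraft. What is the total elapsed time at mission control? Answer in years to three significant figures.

Leg 1: 19.07 years is already measured at mission control.
Leg 2: 27.82 years is already measured at mission control.
Leg 3: γ = 1/√(1 − 0.685²) = 1/√0.5308 = 1.373; Δt_3 = 1.373 × 29.25 = 40.15 years.
Total: 19.07 + 27.82 + 40.15 years.

Δt = 87.0 years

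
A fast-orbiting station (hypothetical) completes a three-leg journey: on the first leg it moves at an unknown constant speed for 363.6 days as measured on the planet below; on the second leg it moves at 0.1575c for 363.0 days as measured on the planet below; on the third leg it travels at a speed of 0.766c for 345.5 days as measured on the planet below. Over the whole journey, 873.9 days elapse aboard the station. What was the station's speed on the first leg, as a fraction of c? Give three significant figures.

Leg 1: speed unknown; τ_1 = 363.6/γ_1.
Leg 2: γ = 1/√(1 − 0.1575²) = 1/√0.9752 = 1.013; τ_2 = 363.0/1.013 = 358.5 days.
Leg 3: γ = 1/√(1 − 0.766²) = 1/√0.4132 = 1.556; τ_3 = 345.5/1.556 = 222.1 days.
Total proper time: τ_1 + 358.5 + 222.1 = 873.9, so τ_1 = 873.9 − 580.6 = 293.3 days.
γ_1 = 363.6/293.3 = 1.240; β = √(1 − 1/γ²) = √0.3492.

β = 0.591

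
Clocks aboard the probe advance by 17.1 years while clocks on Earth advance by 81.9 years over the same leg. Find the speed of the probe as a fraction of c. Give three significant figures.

v = 0.978c

The proper time is measured aboard the probe (both events occur at the probe's location); Δt is measured on Earth. γ = Δt/τ = 81.9/17.1 = 4.789.
β = √(1 − 1/γ²) = √(1 − 0.04359) = √0.9564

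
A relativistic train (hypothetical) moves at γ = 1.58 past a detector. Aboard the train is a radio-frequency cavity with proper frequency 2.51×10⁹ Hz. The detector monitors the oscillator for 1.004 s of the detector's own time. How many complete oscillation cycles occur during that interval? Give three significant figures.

N = 1.59×10⁹

γ = 1.58
During 1.004 s of lab time, the oscillator's proper time advances by τ = Δt/γ = 1.004/1.580 = 0.6354 s = 6.354×10⁻¹ s.
N = f × τ = 2.51×10⁹ × 6.354×10⁻¹ = 1.595×10⁹.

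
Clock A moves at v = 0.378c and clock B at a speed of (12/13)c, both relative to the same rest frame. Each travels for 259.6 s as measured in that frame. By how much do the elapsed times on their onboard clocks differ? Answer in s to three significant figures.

|τ_A − τ_B| = 140 s

A: γ = 1/√(1 − 0.378²) = 1/√0.8571 = 1.080; τ_A = 259.6/1.080 = 240.3 s.
B: γ = 1/√(1 − (12/13)²) = 13/5 = 2.600; τ_B = 259.6/2.600 = 99.85 s.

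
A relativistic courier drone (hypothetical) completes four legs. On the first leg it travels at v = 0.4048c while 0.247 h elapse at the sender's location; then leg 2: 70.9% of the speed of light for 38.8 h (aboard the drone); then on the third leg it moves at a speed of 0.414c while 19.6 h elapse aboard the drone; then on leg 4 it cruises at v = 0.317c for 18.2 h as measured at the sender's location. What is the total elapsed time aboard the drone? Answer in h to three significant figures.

τ = 75.9 h

Leg 1: γ = 1/√(1 − 0.4048²) = 1/√0.8361 = 1.094; τ_1 = 0.247/1.094 = 0.2259 h.
Leg 2: 38.8 h is already measured aboard the drone.
Leg 3: 19.6 h is already measured aboard the drone.
Leg 4: γ = 1/√(1 − 0.317²) = 1/√0.8995 = 1.054; τ_4 = 18.2/1.054 = 17.26 h.
Total: 0.2259 + 38.80 + 19.60 + 17.26 h.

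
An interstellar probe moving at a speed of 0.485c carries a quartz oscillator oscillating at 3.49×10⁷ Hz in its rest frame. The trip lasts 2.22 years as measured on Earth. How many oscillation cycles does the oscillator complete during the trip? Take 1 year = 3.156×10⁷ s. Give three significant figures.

N = 2.14×10¹⁵

γ = 1/√(1 − 0.485²) = 1/√0.7648 = 1.143
The oscillator's own cycle count is N = f × τ where τ is the proper time aboard the probe. τ = Δt/γ = 2.22/1.143 = 1.941 years = 6.127×10⁷ s.
N = 3.49×10⁷ × 6.127×10⁷ = 2.138×10¹⁵.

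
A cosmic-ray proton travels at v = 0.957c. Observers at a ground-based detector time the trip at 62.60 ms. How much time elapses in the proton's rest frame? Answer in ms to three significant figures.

τ = 18.2 ms

γ = 1/√(1 − 0.957²) = 1/√0.08415 = 3.447
The interval measured at a ground-based detector is the dilated one; the clock in the proton's rest frame measures the proper time τ = Δt/γ = 62.60/3.447 ms.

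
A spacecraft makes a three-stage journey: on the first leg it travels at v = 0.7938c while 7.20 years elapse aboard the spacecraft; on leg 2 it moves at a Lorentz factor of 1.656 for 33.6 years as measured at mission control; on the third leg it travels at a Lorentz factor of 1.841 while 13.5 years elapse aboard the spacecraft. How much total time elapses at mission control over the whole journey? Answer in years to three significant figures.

Δt = 70.3 years

Leg 1: γ = 1/√(1 − 0.7938²) = 1/√0.3699 = 1.644; Δt_1 = 1.644 × 7.20 = 11.84 years.
Leg 2: 33.6 years is already measured at mission control.
Leg 3: γ = 1.841; Δt_3 = 1.841 × 13.5 = 24.85 years.
Total: 11.84 + 33.60 + 24.85 years.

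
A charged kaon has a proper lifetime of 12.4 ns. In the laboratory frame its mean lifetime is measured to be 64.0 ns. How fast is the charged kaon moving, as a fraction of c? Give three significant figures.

γ = Δt/τ₀ = 64.0/12.4 = 5.161
β = √(1 − 1/γ²) = √(1 − 0.03754) = √0.9625

β = 0.981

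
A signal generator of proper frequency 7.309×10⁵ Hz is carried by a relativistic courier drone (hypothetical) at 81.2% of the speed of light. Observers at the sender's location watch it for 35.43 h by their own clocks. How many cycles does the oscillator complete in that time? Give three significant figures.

β = 0.812; γ = 1/√(1 − 0.812²) = 1/√0.3407 = 1.713
During 35.43 h of lab time, the oscillator's proper time advances by τ = Δt/γ = 35.43/1.713 = 20.68 h = 7.444×10⁴ s.
N = f × τ = 7.309×10⁵ × 7.444×10⁴ = 5.441×10¹⁰.

N = 5.44×10¹⁰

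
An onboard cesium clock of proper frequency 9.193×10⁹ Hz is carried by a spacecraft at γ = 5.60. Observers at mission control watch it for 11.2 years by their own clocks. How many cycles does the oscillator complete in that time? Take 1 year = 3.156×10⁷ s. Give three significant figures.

γ = 5.60
During 11.2 years of lab time, the oscillator's proper time advances by τ = Δt/γ = 11.2/5.600 = 2.000 years = 6.312×10⁷ s.
N = f × τ = 9.193×10⁹ × 6.312×10⁷ = 5.803×10¹⁷.

N = 5.80×10¹⁷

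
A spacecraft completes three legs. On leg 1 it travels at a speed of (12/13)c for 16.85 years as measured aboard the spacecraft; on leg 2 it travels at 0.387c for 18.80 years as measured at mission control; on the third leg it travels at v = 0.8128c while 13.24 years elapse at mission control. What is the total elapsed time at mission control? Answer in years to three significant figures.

Leg 1: γ = 1/√(1 − (12/13)²) = 13/5 = 2.600; Δt_1 = 2.600 × 16.85 = 43.81 years.
Leg 2: 18.80 years is already measured at mission control.
Leg 3: 13.24 years is already measured at mission control.
Total: 43.81 + 18.80 + 13.24 years.

Δt = 75.9 years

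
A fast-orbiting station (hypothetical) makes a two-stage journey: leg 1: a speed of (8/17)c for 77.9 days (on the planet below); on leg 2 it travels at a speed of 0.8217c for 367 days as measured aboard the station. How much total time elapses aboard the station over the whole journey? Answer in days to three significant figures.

τ = 436 days

Leg 1: γ = 1/√(1 − (8/17)²) = 17/15 ≈ 1.133; τ_1 = 77.9/1.133 = 68.74 days.
Leg 2: 367 days is already measured aboard the station.
Total: 68.74 + 367.0 days.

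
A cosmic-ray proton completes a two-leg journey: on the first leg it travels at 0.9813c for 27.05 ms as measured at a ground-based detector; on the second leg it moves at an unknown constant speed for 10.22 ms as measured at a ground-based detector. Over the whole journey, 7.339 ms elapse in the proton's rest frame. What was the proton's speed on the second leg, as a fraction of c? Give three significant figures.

Leg 1: γ = 1/√(1 − 0.9813²) = 1/√0.03705 = 5.195; τ_1 = 27.05/5.195 = 5.207 ms.
Leg 2: speed unknown; τ_2 = 10.22/γ_2.
Total proper time: 5.207 + τ_2 = 7.339, so τ_2 = 7.339 − 5.207 = 2.132 ms.
γ_2 = 10.22/2.132 = 4.793; β = √(1 − 1/γ²) = √0.9565.

β = 0.978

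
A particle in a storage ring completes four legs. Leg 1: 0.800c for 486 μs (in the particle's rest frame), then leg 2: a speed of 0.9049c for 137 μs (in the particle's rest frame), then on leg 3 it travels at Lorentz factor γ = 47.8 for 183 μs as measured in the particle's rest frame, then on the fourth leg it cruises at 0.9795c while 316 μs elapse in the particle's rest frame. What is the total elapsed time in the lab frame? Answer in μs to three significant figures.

Leg 1: γ = 1/√(1 − 0.800²) = 5/3 ≈ 1.667; Δt_1 = 1.667 × 486 = 810.0 μs.
Leg 2: γ = 1/√(1 − 0.9049²) = 1/√0.1812 = 2.349; Δt_2 = 2.349 × 137 = 321.9 μs.
Leg 3: γ = 47.8; Δt_3 = 47.80 × 183 = 8747 μs.
Leg 4: γ = 1/√(1 − 0.9795²) = 1/√0.04058 = 4.964; Δt_4 = 4.964 × 316 = 1569 μs.
Total: 810.0 + 321.9 + 8747 + 1569 μs.

Δt = 1.14×10⁴ μs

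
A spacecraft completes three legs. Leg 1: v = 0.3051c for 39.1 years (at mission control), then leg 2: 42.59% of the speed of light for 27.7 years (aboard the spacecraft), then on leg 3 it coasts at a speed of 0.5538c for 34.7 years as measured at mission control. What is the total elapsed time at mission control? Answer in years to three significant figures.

Leg 1: 39.1 years is already measured at mission control.
Leg 2: β = 0.4259; γ = 1/√(1 − 0.4259²) = 1/√0.8186 = 1.105; Δt_2 = 1.105 × 27.7 = 30.62 years.
Leg 3: 34.7 years is already measured at mission control.
Total: 39.10 + 30.62 + 34.70 years.

Δt = 104 years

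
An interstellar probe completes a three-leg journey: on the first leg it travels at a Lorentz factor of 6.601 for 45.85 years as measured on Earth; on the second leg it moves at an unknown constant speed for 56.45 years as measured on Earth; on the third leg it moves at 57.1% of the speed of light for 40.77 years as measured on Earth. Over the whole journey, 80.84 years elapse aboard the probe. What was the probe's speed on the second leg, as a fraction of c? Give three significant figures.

β = 0.698

Leg 1: γ = 6.601; τ_1 = 45.85/6.601 = 6.946 years.
Leg 2: speed unknown; τ_2 = 56.45/γ_2.
Leg 3: β = 0.571; γ = 1/√(1 − 0.571²) = 1/√0.6740 = 1.218; τ_3 = 40.77/1.218 = 33.47 years.
Total proper time: 6.946 + τ_2 + 33.47 = 80.84, so τ_2 = 80.84 − 40.42 = 40.42 years.
γ_2 = 56.45/40.42 = 1.396; β = √(1 − 1/γ²) = √0.4872.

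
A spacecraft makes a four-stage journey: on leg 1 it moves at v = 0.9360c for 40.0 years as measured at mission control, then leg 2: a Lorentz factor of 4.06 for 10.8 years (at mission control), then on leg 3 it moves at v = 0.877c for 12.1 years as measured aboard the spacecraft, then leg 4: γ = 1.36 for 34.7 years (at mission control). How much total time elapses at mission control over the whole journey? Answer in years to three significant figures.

Leg 1: 40.0 years is already measured at mission control.
Leg 2: 10.8 years is already measured at mission control.
Leg 3: γ = 1/√(1 − 0.877²) = 1/√0.2309 = 2.081; Δt_3 = 2.081 × 12.1 = 25.18 years.
Leg 4: 34.7 years is already measured at mission control.
Total: 40.00 + 10.80 + 25.18 + 34.70 years.

Δt = 111 years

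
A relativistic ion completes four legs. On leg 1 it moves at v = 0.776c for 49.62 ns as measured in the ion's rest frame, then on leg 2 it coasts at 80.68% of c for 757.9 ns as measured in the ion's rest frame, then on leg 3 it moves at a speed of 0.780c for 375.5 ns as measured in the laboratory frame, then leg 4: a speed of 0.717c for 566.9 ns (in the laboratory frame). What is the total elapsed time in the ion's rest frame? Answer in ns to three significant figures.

Leg 1: 49.62 ns is already measured in the ion's rest frame.
Leg 2: 757.9 ns is already measured in the ion's rest frame.
Leg 3: γ = 1/√(1 − 0.780²) = 1/√0.3916 = 1.598; τ_3 = 375.5/1.598 = 235.0 ns.
Leg 4: γ = 1/√(1 − 0.717²) = 1/√0.4859 = 1.435; τ_4 = 566.9/1.435 = 395.2 ns.
Total: 49.62 + 757.9 + 235.0 + 395.2 ns.

τ = 1440 ns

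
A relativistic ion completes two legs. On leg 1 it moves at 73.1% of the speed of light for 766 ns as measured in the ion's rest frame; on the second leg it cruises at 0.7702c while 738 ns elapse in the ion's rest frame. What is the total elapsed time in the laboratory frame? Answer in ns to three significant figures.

Δt = 2280 ns

Leg 1: β = 0.731; γ = 1/√(1 − 0.731²) = 1/√0.4656 = 1.465; Δt_1 = 1.465 × 766 = 1123 ns.
Leg 2: γ = 1/√(1 − 0.7702²) = 1/√0.4068 = 1.568; Δt_2 = 1.568 × 738 = 1157 ns.
Total: 1123 + 1157 ns.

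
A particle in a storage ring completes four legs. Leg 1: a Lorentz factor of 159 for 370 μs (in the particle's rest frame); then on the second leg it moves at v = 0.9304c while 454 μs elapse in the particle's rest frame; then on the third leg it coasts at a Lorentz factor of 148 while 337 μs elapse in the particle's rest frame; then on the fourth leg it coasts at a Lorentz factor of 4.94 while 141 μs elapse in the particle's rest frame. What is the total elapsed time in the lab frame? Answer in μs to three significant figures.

Leg 1: γ = 159; Δt_1 = 159.0 × 370 = 5.883×10⁴ μs.
Leg 2: γ = 1/√(1 − 0.9304²) = 1/√0.1344 = 2.728; Δt_2 = 2.728 × 454 = 1239 μs.
Leg 3: γ = 148; Δt_3 = 148.0 × 337 = 4.988×10⁴ μs.
Leg 4: γ = 4.94; Δt_4 = 4.940 × 141 = 696.5 μs.
Total: 5.883×10⁴ + 1239 + 4.988×10⁴ + 696.5 μs.

Δt = 1.11×10⁵ μs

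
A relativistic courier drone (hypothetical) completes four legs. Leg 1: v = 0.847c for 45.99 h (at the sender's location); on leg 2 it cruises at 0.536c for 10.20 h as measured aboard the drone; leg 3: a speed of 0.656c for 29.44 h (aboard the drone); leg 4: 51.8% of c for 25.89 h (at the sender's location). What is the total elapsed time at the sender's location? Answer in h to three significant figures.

Δt = 123 h

Leg 1: 45.99 h is already measured at the sender's location.
Leg 2: γ = 1/√(1 − 0.536²) = 1/√0.7127 = 1.185; Δt_2 = 1.185 × 10.20 = 12.08 h.
Leg 3: γ = 1/√(1 − 0.656²) = 1/√0.5697 = 1.325; Δt_3 = 1.325 × 29.44 = 39.01 h.
Leg 4: 25.89 h is already measured at the sender's location.
Total: 45.99 + 12.08 + 39.01 + 25.89 h.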